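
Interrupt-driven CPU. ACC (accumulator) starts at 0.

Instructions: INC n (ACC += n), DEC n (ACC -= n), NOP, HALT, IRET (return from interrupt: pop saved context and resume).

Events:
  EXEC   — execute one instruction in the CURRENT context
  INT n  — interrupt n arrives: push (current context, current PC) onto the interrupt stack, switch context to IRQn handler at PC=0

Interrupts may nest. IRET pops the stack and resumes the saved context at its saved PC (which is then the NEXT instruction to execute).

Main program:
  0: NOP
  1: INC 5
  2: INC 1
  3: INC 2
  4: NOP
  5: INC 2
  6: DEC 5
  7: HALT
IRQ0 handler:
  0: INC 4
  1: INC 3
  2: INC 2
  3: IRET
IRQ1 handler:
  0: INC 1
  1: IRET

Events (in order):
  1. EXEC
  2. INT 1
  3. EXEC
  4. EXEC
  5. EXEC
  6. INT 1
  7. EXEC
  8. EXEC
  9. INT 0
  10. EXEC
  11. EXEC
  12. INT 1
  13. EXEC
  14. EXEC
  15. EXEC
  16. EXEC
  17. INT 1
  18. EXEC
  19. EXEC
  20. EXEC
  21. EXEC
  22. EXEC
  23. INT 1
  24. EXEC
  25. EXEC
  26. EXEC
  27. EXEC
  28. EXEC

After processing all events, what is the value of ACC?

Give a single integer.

Event 1 (EXEC): [MAIN] PC=0: NOP
Event 2 (INT 1): INT 1 arrives: push (MAIN, PC=1), enter IRQ1 at PC=0 (depth now 1)
Event 3 (EXEC): [IRQ1] PC=0: INC 1 -> ACC=1
Event 4 (EXEC): [IRQ1] PC=1: IRET -> resume MAIN at PC=1 (depth now 0)
Event 5 (EXEC): [MAIN] PC=1: INC 5 -> ACC=6
Event 6 (INT 1): INT 1 arrives: push (MAIN, PC=2), enter IRQ1 at PC=0 (depth now 1)
Event 7 (EXEC): [IRQ1] PC=0: INC 1 -> ACC=7
Event 8 (EXEC): [IRQ1] PC=1: IRET -> resume MAIN at PC=2 (depth now 0)
Event 9 (INT 0): INT 0 arrives: push (MAIN, PC=2), enter IRQ0 at PC=0 (depth now 1)
Event 10 (EXEC): [IRQ0] PC=0: INC 4 -> ACC=11
Event 11 (EXEC): [IRQ0] PC=1: INC 3 -> ACC=14
Event 12 (INT 1): INT 1 arrives: push (IRQ0, PC=2), enter IRQ1 at PC=0 (depth now 2)
Event 13 (EXEC): [IRQ1] PC=0: INC 1 -> ACC=15
Event 14 (EXEC): [IRQ1] PC=1: IRET -> resume IRQ0 at PC=2 (depth now 1)
Event 15 (EXEC): [IRQ0] PC=2: INC 2 -> ACC=17
Event 16 (EXEC): [IRQ0] PC=3: IRET -> resume MAIN at PC=2 (depth now 0)
Event 17 (INT 1): INT 1 arrives: push (MAIN, PC=2), enter IRQ1 at PC=0 (depth now 1)
Event 18 (EXEC): [IRQ1] PC=0: INC 1 -> ACC=18
Event 19 (EXEC): [IRQ1] PC=1: IRET -> resume MAIN at PC=2 (depth now 0)
Event 20 (EXEC): [MAIN] PC=2: INC 1 -> ACC=19
Event 21 (EXEC): [MAIN] PC=3: INC 2 -> ACC=21
Event 22 (EXEC): [MAIN] PC=4: NOP
Event 23 (INT 1): INT 1 arrives: push (MAIN, PC=5), enter IRQ1 at PC=0 (depth now 1)
Event 24 (EXEC): [IRQ1] PC=0: INC 1 -> ACC=22
Event 25 (EXEC): [IRQ1] PC=1: IRET -> resume MAIN at PC=5 (depth now 0)
Event 26 (EXEC): [MAIN] PC=5: INC 2 -> ACC=24
Event 27 (EXEC): [MAIN] PC=6: DEC 5 -> ACC=19
Event 28 (EXEC): [MAIN] PC=7: HALT

Answer: 19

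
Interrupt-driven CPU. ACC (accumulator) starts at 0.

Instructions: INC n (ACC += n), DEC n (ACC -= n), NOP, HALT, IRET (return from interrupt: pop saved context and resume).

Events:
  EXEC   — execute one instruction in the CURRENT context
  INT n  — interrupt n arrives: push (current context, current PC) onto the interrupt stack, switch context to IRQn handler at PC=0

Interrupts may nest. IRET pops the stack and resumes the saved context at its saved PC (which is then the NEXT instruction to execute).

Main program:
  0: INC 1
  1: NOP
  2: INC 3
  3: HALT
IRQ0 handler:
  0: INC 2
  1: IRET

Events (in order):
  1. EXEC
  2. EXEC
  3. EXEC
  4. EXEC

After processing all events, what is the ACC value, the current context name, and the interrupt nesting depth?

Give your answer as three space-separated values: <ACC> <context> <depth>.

Event 1 (EXEC): [MAIN] PC=0: INC 1 -> ACC=1
Event 2 (EXEC): [MAIN] PC=1: NOP
Event 3 (EXEC): [MAIN] PC=2: INC 3 -> ACC=4
Event 4 (EXEC): [MAIN] PC=3: HALT

Answer: 4 MAIN 0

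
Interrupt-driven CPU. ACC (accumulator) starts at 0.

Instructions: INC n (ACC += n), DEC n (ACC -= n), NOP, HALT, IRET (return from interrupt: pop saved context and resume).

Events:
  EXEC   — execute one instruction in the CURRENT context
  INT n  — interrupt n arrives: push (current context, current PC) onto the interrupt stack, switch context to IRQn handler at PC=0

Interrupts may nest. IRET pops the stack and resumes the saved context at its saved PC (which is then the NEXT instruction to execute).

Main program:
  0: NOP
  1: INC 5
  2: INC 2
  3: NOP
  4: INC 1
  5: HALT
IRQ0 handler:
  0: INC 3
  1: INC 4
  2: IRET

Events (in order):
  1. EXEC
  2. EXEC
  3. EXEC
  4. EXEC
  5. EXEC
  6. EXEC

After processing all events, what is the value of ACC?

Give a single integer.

Event 1 (EXEC): [MAIN] PC=0: NOP
Event 2 (EXEC): [MAIN] PC=1: INC 5 -> ACC=5
Event 3 (EXEC): [MAIN] PC=2: INC 2 -> ACC=7
Event 4 (EXEC): [MAIN] PC=3: NOP
Event 5 (EXEC): [MAIN] PC=4: INC 1 -> ACC=8
Event 6 (EXEC): [MAIN] PC=5: HALT

Answer: 8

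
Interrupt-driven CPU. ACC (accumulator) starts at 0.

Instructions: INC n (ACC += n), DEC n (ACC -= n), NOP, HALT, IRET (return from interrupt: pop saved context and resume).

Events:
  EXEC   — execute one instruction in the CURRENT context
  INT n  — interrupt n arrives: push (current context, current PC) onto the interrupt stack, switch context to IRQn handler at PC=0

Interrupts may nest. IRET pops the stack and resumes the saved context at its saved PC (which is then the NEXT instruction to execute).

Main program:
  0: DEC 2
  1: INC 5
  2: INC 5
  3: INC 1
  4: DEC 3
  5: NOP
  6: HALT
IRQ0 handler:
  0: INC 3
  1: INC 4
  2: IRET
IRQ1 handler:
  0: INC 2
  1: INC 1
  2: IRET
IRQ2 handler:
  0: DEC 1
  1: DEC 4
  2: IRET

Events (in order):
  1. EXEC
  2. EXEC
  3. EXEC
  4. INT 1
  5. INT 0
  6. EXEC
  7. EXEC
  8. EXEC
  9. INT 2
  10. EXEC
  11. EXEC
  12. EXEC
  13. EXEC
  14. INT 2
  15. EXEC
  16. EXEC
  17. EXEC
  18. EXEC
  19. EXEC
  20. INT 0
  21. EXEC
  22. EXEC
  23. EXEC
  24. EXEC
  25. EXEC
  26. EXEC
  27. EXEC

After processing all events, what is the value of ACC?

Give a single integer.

Answer: 13

Derivation:
Event 1 (EXEC): [MAIN] PC=0: DEC 2 -> ACC=-2
Event 2 (EXEC): [MAIN] PC=1: INC 5 -> ACC=3
Event 3 (EXEC): [MAIN] PC=2: INC 5 -> ACC=8
Event 4 (INT 1): INT 1 arrives: push (MAIN, PC=3), enter IRQ1 at PC=0 (depth now 1)
Event 5 (INT 0): INT 0 arrives: push (IRQ1, PC=0), enter IRQ0 at PC=0 (depth now 2)
Event 6 (EXEC): [IRQ0] PC=0: INC 3 -> ACC=11
Event 7 (EXEC): [IRQ0] PC=1: INC 4 -> ACC=15
Event 8 (EXEC): [IRQ0] PC=2: IRET -> resume IRQ1 at PC=0 (depth now 1)
Event 9 (INT 2): INT 2 arrives: push (IRQ1, PC=0), enter IRQ2 at PC=0 (depth now 2)
Event 10 (EXEC): [IRQ2] PC=0: DEC 1 -> ACC=14
Event 11 (EXEC): [IRQ2] PC=1: DEC 4 -> ACC=10
Event 12 (EXEC): [IRQ2] PC=2: IRET -> resume IRQ1 at PC=0 (depth now 1)
Event 13 (EXEC): [IRQ1] PC=0: INC 2 -> ACC=12
Event 14 (INT 2): INT 2 arrives: push (IRQ1, PC=1), enter IRQ2 at PC=0 (depth now 2)
Event 15 (EXEC): [IRQ2] PC=0: DEC 1 -> ACC=11
Event 16 (EXEC): [IRQ2] PC=1: DEC 4 -> ACC=7
Event 17 (EXEC): [IRQ2] PC=2: IRET -> resume IRQ1 at PC=1 (depth now 1)
Event 18 (EXEC): [IRQ1] PC=1: INC 1 -> ACC=8
Event 19 (EXEC): [IRQ1] PC=2: IRET -> resume MAIN at PC=3 (depth now 0)
Event 20 (INT 0): INT 0 arrives: push (MAIN, PC=3), enter IRQ0 at PC=0 (depth now 1)
Event 21 (EXEC): [IRQ0] PC=0: INC 3 -> ACC=11
Event 22 (EXEC): [IRQ0] PC=1: INC 4 -> ACC=15
Event 23 (EXEC): [IRQ0] PC=2: IRET -> resume MAIN at PC=3 (depth now 0)
Event 24 (EXEC): [MAIN] PC=3: INC 1 -> ACC=16
Event 25 (EXEC): [MAIN] PC=4: DEC 3 -> ACC=13
Event 26 (EXEC): [MAIN] PC=5: NOP
Event 27 (EXEC): [MAIN] PC=6: HALT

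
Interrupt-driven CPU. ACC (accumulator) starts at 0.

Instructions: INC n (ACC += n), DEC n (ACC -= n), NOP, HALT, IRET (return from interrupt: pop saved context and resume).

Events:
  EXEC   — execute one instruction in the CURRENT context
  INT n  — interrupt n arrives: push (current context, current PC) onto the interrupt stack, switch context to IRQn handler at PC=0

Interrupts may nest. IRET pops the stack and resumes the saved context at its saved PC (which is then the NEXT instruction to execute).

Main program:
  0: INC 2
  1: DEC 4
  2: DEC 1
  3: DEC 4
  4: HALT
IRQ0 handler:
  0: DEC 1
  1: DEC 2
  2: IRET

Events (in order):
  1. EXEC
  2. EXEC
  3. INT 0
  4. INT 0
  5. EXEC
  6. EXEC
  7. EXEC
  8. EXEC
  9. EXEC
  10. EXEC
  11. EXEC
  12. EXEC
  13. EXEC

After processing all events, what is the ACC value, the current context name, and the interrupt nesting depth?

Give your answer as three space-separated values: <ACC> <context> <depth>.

Answer: -13 MAIN 0

Derivation:
Event 1 (EXEC): [MAIN] PC=0: INC 2 -> ACC=2
Event 2 (EXEC): [MAIN] PC=1: DEC 4 -> ACC=-2
Event 3 (INT 0): INT 0 arrives: push (MAIN, PC=2), enter IRQ0 at PC=0 (depth now 1)
Event 4 (INT 0): INT 0 arrives: push (IRQ0, PC=0), enter IRQ0 at PC=0 (depth now 2)
Event 5 (EXEC): [IRQ0] PC=0: DEC 1 -> ACC=-3
Event 6 (EXEC): [IRQ0] PC=1: DEC 2 -> ACC=-5
Event 7 (EXEC): [IRQ0] PC=2: IRET -> resume IRQ0 at PC=0 (depth now 1)
Event 8 (EXEC): [IRQ0] PC=0: DEC 1 -> ACC=-6
Event 9 (EXEC): [IRQ0] PC=1: DEC 2 -> ACC=-8
Event 10 (EXEC): [IRQ0] PC=2: IRET -> resume MAIN at PC=2 (depth now 0)
Event 11 (EXEC): [MAIN] PC=2: DEC 1 -> ACC=-9
Event 12 (EXEC): [MAIN] PC=3: DEC 4 -> ACC=-13
Event 13 (EXEC): [MAIN] PC=4: HALT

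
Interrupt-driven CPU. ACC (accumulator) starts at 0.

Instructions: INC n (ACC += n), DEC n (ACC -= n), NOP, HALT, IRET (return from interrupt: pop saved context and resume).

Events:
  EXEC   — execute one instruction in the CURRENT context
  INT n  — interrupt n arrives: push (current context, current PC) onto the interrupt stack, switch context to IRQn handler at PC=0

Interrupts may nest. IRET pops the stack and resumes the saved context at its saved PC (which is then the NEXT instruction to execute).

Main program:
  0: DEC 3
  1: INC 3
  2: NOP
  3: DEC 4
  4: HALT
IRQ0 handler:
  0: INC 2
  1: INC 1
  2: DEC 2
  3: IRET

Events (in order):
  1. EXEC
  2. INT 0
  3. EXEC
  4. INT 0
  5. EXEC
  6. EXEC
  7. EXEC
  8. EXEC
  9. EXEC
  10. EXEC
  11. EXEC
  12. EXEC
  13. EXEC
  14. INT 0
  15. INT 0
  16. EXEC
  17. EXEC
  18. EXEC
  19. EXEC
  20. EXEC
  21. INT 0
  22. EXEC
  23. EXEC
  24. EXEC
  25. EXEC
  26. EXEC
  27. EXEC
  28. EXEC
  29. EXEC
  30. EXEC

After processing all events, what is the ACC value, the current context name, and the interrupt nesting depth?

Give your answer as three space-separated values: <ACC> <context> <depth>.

Event 1 (EXEC): [MAIN] PC=0: DEC 3 -> ACC=-3
Event 2 (INT 0): INT 0 arrives: push (MAIN, PC=1), enter IRQ0 at PC=0 (depth now 1)
Event 3 (EXEC): [IRQ0] PC=0: INC 2 -> ACC=-1
Event 4 (INT 0): INT 0 arrives: push (IRQ0, PC=1), enter IRQ0 at PC=0 (depth now 2)
Event 5 (EXEC): [IRQ0] PC=0: INC 2 -> ACC=1
Event 6 (EXEC): [IRQ0] PC=1: INC 1 -> ACC=2
Event 7 (EXEC): [IRQ0] PC=2: DEC 2 -> ACC=0
Event 8 (EXEC): [IRQ0] PC=3: IRET -> resume IRQ0 at PC=1 (depth now 1)
Event 9 (EXEC): [IRQ0] PC=1: INC 1 -> ACC=1
Event 10 (EXEC): [IRQ0] PC=2: DEC 2 -> ACC=-1
Event 11 (EXEC): [IRQ0] PC=3: IRET -> resume MAIN at PC=1 (depth now 0)
Event 12 (EXEC): [MAIN] PC=1: INC 3 -> ACC=2
Event 13 (EXEC): [MAIN] PC=2: NOP
Event 14 (INT 0): INT 0 arrives: push (MAIN, PC=3), enter IRQ0 at PC=0 (depth now 1)
Event 15 (INT 0): INT 0 arrives: push (IRQ0, PC=0), enter IRQ0 at PC=0 (depth now 2)
Event 16 (EXEC): [IRQ0] PC=0: INC 2 -> ACC=4
Event 17 (EXEC): [IRQ0] PC=1: INC 1 -> ACC=5
Event 18 (EXEC): [IRQ0] PC=2: DEC 2 -> ACC=3
Event 19 (EXEC): [IRQ0] PC=3: IRET -> resume IRQ0 at PC=0 (depth now 1)
Event 20 (EXEC): [IRQ0] PC=0: INC 2 -> ACC=5
Event 21 (INT 0): INT 0 arrives: push (IRQ0, PC=1), enter IRQ0 at PC=0 (depth now 2)
Event 22 (EXEC): [IRQ0] PC=0: INC 2 -> ACC=7
Event 23 (EXEC): [IRQ0] PC=1: INC 1 -> ACC=8
Event 24 (EXEC): [IRQ0] PC=2: DEC 2 -> ACC=6
Event 25 (EXEC): [IRQ0] PC=3: IRET -> resume IRQ0 at PC=1 (depth now 1)
Event 26 (EXEC): [IRQ0] PC=1: INC 1 -> ACC=7
Event 27 (EXEC): [IRQ0] PC=2: DEC 2 -> ACC=5
Event 28 (EXEC): [IRQ0] PC=3: IRET -> resume MAIN at PC=3 (depth now 0)
Event 29 (EXEC): [MAIN] PC=3: DEC 4 -> ACC=1
Event 30 (EXEC): [MAIN] PC=4: HALT

Answer: 1 MAIN 0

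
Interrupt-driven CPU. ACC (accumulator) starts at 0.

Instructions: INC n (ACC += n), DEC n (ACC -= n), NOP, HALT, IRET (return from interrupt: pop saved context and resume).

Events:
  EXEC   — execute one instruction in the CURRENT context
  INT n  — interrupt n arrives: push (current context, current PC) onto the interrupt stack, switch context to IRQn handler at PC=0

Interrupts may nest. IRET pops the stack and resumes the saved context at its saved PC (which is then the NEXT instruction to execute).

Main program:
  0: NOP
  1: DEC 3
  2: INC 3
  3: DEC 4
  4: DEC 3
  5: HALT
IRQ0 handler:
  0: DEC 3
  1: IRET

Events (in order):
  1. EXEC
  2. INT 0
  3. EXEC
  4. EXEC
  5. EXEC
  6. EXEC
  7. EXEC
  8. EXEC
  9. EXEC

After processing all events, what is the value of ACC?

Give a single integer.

Event 1 (EXEC): [MAIN] PC=0: NOP
Event 2 (INT 0): INT 0 arrives: push (MAIN, PC=1), enter IRQ0 at PC=0 (depth now 1)
Event 3 (EXEC): [IRQ0] PC=0: DEC 3 -> ACC=-3
Event 4 (EXEC): [IRQ0] PC=1: IRET -> resume MAIN at PC=1 (depth now 0)
Event 5 (EXEC): [MAIN] PC=1: DEC 3 -> ACC=-6
Event 6 (EXEC): [MAIN] PC=2: INC 3 -> ACC=-3
Event 7 (EXEC): [MAIN] PC=3: DEC 4 -> ACC=-7
Event 8 (EXEC): [MAIN] PC=4: DEC 3 -> ACC=-10
Event 9 (EXEC): [MAIN] PC=5: HALT

Answer: -10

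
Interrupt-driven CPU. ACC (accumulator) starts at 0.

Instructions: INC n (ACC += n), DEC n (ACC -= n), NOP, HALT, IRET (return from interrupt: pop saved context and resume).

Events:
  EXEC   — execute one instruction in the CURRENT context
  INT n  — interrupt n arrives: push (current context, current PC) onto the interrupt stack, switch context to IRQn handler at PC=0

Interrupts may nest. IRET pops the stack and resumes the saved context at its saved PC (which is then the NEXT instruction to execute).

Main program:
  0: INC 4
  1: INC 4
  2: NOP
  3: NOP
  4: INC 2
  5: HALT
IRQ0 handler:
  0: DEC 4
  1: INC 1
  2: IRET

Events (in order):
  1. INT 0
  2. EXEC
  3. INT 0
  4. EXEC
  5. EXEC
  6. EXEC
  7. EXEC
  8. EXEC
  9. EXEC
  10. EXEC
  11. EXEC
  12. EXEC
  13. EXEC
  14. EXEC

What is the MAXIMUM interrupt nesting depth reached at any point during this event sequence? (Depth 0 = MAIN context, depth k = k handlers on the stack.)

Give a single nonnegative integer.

Answer: 2

Derivation:
Event 1 (INT 0): INT 0 arrives: push (MAIN, PC=0), enter IRQ0 at PC=0 (depth now 1) [depth=1]
Event 2 (EXEC): [IRQ0] PC=0: DEC 4 -> ACC=-4 [depth=1]
Event 3 (INT 0): INT 0 arrives: push (IRQ0, PC=1), enter IRQ0 at PC=0 (depth now 2) [depth=2]
Event 4 (EXEC): [IRQ0] PC=0: DEC 4 -> ACC=-8 [depth=2]
Event 5 (EXEC): [IRQ0] PC=1: INC 1 -> ACC=-7 [depth=2]
Event 6 (EXEC): [IRQ0] PC=2: IRET -> resume IRQ0 at PC=1 (depth now 1) [depth=1]
Event 7 (EXEC): [IRQ0] PC=1: INC 1 -> ACC=-6 [depth=1]
Event 8 (EXEC): [IRQ0] PC=2: IRET -> resume MAIN at PC=0 (depth now 0) [depth=0]
Event 9 (EXEC): [MAIN] PC=0: INC 4 -> ACC=-2 [depth=0]
Event 10 (EXEC): [MAIN] PC=1: INC 4 -> ACC=2 [depth=0]
Event 11 (EXEC): [MAIN] PC=2: NOP [depth=0]
Event 12 (EXEC): [MAIN] PC=3: NOP [depth=0]
Event 13 (EXEC): [MAIN] PC=4: INC 2 -> ACC=4 [depth=0]
Event 14 (EXEC): [MAIN] PC=5: HALT [depth=0]
Max depth observed: 2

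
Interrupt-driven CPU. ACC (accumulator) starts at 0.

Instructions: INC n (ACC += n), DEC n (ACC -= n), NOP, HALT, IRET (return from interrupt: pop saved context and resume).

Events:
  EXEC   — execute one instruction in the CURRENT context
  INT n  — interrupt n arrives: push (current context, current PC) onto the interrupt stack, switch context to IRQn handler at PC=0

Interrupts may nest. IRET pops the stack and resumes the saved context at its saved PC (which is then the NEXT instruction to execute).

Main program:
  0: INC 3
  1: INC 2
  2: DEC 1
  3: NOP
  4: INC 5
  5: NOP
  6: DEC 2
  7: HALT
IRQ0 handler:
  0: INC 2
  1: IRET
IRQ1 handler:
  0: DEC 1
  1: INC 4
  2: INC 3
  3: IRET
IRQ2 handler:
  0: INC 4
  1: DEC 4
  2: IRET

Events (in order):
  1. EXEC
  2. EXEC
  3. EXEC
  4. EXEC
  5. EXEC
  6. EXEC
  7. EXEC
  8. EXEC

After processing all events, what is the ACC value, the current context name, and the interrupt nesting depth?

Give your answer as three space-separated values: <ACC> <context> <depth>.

Answer: 7 MAIN 0

Derivation:
Event 1 (EXEC): [MAIN] PC=0: INC 3 -> ACC=3
Event 2 (EXEC): [MAIN] PC=1: INC 2 -> ACC=5
Event 3 (EXEC): [MAIN] PC=2: DEC 1 -> ACC=4
Event 4 (EXEC): [MAIN] PC=3: NOP
Event 5 (EXEC): [MAIN] PC=4: INC 5 -> ACC=9
Event 6 (EXEC): [MAIN] PC=5: NOP
Event 7 (EXEC): [MAIN] PC=6: DEC 2 -> ACC=7
Event 8 (EXEC): [MAIN] PC=7: HALT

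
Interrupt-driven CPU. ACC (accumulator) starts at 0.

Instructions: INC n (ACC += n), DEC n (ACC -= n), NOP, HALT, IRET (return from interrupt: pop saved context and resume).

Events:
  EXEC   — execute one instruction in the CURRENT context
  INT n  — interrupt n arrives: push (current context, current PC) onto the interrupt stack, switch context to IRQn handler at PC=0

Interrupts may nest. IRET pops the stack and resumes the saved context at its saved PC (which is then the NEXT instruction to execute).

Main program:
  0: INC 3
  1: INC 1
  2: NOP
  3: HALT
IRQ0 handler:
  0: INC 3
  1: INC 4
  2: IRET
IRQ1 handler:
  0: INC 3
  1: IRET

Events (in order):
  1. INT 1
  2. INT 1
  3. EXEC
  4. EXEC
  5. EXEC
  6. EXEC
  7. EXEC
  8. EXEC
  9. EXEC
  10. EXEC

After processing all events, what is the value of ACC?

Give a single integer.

Answer: 10

Derivation:
Event 1 (INT 1): INT 1 arrives: push (MAIN, PC=0), enter IRQ1 at PC=0 (depth now 1)
Event 2 (INT 1): INT 1 arrives: push (IRQ1, PC=0), enter IRQ1 at PC=0 (depth now 2)
Event 3 (EXEC): [IRQ1] PC=0: INC 3 -> ACC=3
Event 4 (EXEC): [IRQ1] PC=1: IRET -> resume IRQ1 at PC=0 (depth now 1)
Event 5 (EXEC): [IRQ1] PC=0: INC 3 -> ACC=6
Event 6 (EXEC): [IRQ1] PC=1: IRET -> resume MAIN at PC=0 (depth now 0)
Event 7 (EXEC): [MAIN] PC=0: INC 3 -> ACC=9
Event 8 (EXEC): [MAIN] PC=1: INC 1 -> ACC=10
Event 9 (EXEC): [MAIN] PC=2: NOP
Event 10 (EXEC): [MAIN] PC=3: HALT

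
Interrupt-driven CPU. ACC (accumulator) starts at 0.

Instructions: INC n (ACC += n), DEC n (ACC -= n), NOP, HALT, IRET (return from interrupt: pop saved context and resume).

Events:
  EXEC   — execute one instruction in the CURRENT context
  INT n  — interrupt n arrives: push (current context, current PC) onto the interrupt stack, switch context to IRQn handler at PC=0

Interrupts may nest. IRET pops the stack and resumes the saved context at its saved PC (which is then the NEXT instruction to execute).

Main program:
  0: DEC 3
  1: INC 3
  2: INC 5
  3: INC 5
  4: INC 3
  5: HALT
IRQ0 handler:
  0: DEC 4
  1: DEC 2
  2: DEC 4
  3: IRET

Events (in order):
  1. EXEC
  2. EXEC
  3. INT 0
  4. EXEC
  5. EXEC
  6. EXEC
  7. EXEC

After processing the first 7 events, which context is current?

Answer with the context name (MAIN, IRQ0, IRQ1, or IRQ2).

Answer: MAIN

Derivation:
Event 1 (EXEC): [MAIN] PC=0: DEC 3 -> ACC=-3
Event 2 (EXEC): [MAIN] PC=1: INC 3 -> ACC=0
Event 3 (INT 0): INT 0 arrives: push (MAIN, PC=2), enter IRQ0 at PC=0 (depth now 1)
Event 4 (EXEC): [IRQ0] PC=0: DEC 4 -> ACC=-4
Event 5 (EXEC): [IRQ0] PC=1: DEC 2 -> ACC=-6
Event 6 (EXEC): [IRQ0] PC=2: DEC 4 -> ACC=-10
Event 7 (EXEC): [IRQ0] PC=3: IRET -> resume MAIN at PC=2 (depth now 0)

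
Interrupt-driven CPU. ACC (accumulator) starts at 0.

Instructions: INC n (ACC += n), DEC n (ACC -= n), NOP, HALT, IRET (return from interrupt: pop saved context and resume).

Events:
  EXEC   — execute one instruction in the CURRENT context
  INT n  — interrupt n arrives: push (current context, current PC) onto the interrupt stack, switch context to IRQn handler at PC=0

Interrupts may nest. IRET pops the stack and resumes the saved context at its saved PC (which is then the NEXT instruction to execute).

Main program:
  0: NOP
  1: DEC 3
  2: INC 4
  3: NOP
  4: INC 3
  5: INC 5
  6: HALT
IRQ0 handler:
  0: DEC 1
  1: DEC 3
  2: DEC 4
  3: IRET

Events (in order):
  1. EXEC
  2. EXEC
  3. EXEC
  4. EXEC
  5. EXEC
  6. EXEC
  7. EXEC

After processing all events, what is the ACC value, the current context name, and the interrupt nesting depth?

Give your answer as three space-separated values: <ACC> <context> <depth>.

Event 1 (EXEC): [MAIN] PC=0: NOP
Event 2 (EXEC): [MAIN] PC=1: DEC 3 -> ACC=-3
Event 3 (EXEC): [MAIN] PC=2: INC 4 -> ACC=1
Event 4 (EXEC): [MAIN] PC=3: NOP
Event 5 (EXEC): [MAIN] PC=4: INC 3 -> ACC=4
Event 6 (EXEC): [MAIN] PC=5: INC 5 -> ACC=9
Event 7 (EXEC): [MAIN] PC=6: HALT

Answer: 9 MAIN 0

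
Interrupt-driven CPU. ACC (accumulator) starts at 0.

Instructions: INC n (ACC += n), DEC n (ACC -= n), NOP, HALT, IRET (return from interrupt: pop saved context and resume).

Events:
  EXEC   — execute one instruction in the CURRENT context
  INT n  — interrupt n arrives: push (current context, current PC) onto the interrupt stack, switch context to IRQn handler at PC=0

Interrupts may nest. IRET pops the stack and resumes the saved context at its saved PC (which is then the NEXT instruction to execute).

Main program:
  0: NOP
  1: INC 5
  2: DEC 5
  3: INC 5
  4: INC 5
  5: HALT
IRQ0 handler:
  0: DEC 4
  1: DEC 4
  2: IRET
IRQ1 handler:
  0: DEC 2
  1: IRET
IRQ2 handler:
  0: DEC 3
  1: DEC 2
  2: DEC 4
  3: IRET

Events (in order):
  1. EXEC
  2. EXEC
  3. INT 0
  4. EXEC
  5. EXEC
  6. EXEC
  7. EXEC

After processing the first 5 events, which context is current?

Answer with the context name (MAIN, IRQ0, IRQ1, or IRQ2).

Event 1 (EXEC): [MAIN] PC=0: NOP
Event 2 (EXEC): [MAIN] PC=1: INC 5 -> ACC=5
Event 3 (INT 0): INT 0 arrives: push (MAIN, PC=2), enter IRQ0 at PC=0 (depth now 1)
Event 4 (EXEC): [IRQ0] PC=0: DEC 4 -> ACC=1
Event 5 (EXEC): [IRQ0] PC=1: DEC 4 -> ACC=-3

Answer: IRQ0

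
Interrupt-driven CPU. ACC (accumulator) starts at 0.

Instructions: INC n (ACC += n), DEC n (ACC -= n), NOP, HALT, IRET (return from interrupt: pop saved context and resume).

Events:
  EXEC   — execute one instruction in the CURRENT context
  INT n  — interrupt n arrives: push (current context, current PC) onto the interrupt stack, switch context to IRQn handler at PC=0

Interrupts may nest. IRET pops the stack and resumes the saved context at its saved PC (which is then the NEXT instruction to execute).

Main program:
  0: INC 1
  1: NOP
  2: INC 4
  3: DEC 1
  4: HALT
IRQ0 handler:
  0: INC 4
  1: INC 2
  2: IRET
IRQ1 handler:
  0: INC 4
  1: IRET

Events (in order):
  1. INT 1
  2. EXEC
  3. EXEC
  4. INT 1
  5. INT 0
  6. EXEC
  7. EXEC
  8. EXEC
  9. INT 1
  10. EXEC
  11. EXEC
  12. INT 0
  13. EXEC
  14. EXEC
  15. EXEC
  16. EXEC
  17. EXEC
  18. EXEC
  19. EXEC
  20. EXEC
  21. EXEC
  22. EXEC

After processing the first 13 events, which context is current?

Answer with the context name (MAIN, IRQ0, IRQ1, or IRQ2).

Event 1 (INT 1): INT 1 arrives: push (MAIN, PC=0), enter IRQ1 at PC=0 (depth now 1)
Event 2 (EXEC): [IRQ1] PC=0: INC 4 -> ACC=4
Event 3 (EXEC): [IRQ1] PC=1: IRET -> resume MAIN at PC=0 (depth now 0)
Event 4 (INT 1): INT 1 arrives: push (MAIN, PC=0), enter IRQ1 at PC=0 (depth now 1)
Event 5 (INT 0): INT 0 arrives: push (IRQ1, PC=0), enter IRQ0 at PC=0 (depth now 2)
Event 6 (EXEC): [IRQ0] PC=0: INC 4 -> ACC=8
Event 7 (EXEC): [IRQ0] PC=1: INC 2 -> ACC=10
Event 8 (EXEC): [IRQ0] PC=2: IRET -> resume IRQ1 at PC=0 (depth now 1)
Event 9 (INT 1): INT 1 arrives: push (IRQ1, PC=0), enter IRQ1 at PC=0 (depth now 2)
Event 10 (EXEC): [IRQ1] PC=0: INC 4 -> ACC=14
Event 11 (EXEC): [IRQ1] PC=1: IRET -> resume IRQ1 at PC=0 (depth now 1)
Event 12 (INT 0): INT 0 arrives: push (IRQ1, PC=0), enter IRQ0 at PC=0 (depth now 2)
Event 13 (EXEC): [IRQ0] PC=0: INC 4 -> ACC=18

Answer: IRQ0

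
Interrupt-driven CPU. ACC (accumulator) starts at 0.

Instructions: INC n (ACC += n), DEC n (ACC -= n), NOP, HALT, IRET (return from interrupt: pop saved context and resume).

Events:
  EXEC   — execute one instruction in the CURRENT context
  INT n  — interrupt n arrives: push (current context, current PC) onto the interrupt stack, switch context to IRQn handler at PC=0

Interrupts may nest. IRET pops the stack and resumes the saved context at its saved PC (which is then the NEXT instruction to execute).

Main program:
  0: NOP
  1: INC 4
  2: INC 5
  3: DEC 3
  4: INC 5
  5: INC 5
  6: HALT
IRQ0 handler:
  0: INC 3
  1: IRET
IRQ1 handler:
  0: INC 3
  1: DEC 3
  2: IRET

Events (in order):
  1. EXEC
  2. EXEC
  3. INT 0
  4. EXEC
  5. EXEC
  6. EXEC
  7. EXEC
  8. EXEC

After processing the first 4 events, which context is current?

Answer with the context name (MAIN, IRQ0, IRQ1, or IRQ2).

Answer: IRQ0

Derivation:
Event 1 (EXEC): [MAIN] PC=0: NOP
Event 2 (EXEC): [MAIN] PC=1: INC 4 -> ACC=4
Event 3 (INT 0): INT 0 arrives: push (MAIN, PC=2), enter IRQ0 at PC=0 (depth now 1)
Event 4 (EXEC): [IRQ0] PC=0: INC 3 -> ACC=7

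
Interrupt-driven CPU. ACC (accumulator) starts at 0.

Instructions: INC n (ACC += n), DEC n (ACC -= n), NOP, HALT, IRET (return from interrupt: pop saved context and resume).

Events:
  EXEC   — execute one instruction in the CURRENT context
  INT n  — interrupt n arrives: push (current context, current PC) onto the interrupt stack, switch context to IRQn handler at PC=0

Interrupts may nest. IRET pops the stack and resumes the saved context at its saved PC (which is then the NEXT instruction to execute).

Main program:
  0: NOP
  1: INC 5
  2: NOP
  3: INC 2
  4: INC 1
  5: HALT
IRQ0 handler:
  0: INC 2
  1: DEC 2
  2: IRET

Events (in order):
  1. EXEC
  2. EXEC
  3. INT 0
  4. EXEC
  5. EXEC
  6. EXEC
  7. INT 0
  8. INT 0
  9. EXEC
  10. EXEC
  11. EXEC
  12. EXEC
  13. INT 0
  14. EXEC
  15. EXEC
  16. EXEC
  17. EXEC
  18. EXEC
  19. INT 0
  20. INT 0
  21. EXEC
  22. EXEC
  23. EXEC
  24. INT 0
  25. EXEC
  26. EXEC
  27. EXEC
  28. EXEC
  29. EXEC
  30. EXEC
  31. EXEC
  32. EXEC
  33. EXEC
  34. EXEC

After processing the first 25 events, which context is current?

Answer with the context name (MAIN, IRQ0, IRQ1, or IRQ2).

Event 1 (EXEC): [MAIN] PC=0: NOP
Event 2 (EXEC): [MAIN] PC=1: INC 5 -> ACC=5
Event 3 (INT 0): INT 0 arrives: push (MAIN, PC=2), enter IRQ0 at PC=0 (depth now 1)
Event 4 (EXEC): [IRQ0] PC=0: INC 2 -> ACC=7
Event 5 (EXEC): [IRQ0] PC=1: DEC 2 -> ACC=5
Event 6 (EXEC): [IRQ0] PC=2: IRET -> resume MAIN at PC=2 (depth now 0)
Event 7 (INT 0): INT 0 arrives: push (MAIN, PC=2), enter IRQ0 at PC=0 (depth now 1)
Event 8 (INT 0): INT 0 arrives: push (IRQ0, PC=0), enter IRQ0 at PC=0 (depth now 2)
Event 9 (EXEC): [IRQ0] PC=0: INC 2 -> ACC=7
Event 10 (EXEC): [IRQ0] PC=1: DEC 2 -> ACC=5
Event 11 (EXEC): [IRQ0] PC=2: IRET -> resume IRQ0 at PC=0 (depth now 1)
Event 12 (EXEC): [IRQ0] PC=0: INC 2 -> ACC=7
Event 13 (INT 0): INT 0 arrives: push (IRQ0, PC=1), enter IRQ0 at PC=0 (depth now 2)
Event 14 (EXEC): [IRQ0] PC=0: INC 2 -> ACC=9
Event 15 (EXEC): [IRQ0] PC=1: DEC 2 -> ACC=7
Event 16 (EXEC): [IRQ0] PC=2: IRET -> resume IRQ0 at PC=1 (depth now 1)
Event 17 (EXEC): [IRQ0] PC=1: DEC 2 -> ACC=5
Event 18 (EXEC): [IRQ0] PC=2: IRET -> resume MAIN at PC=2 (depth now 0)
Event 19 (INT 0): INT 0 arrives: push (MAIN, PC=2), enter IRQ0 at PC=0 (depth now 1)
Event 20 (INT 0): INT 0 arrives: push (IRQ0, PC=0), enter IRQ0 at PC=0 (depth now 2)
Event 21 (EXEC): [IRQ0] PC=0: INC 2 -> ACC=7
Event 22 (EXEC): [IRQ0] PC=1: DEC 2 -> ACC=5
Event 23 (EXEC): [IRQ0] PC=2: IRET -> resume IRQ0 at PC=0 (depth now 1)
Event 24 (INT 0): INT 0 arrives: push (IRQ0, PC=0), enter IRQ0 at PC=0 (depth now 2)
Event 25 (EXEC): [IRQ0] PC=0: INC 2 -> ACC=7

Answer: IRQ0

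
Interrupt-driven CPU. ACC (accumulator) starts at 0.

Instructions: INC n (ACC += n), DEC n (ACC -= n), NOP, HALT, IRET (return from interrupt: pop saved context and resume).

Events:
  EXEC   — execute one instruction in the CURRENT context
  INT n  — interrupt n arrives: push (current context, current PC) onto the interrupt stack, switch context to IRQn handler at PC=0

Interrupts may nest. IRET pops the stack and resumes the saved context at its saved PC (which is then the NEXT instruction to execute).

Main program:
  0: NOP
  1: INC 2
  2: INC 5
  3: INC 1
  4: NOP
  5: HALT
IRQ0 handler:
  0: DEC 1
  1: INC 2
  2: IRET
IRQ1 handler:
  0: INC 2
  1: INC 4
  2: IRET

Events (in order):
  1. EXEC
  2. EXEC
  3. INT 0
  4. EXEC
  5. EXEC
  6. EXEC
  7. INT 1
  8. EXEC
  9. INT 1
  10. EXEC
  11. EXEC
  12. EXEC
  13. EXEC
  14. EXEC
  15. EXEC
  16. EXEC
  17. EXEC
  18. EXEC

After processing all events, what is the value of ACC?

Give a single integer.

Answer: 21

Derivation:
Event 1 (EXEC): [MAIN] PC=0: NOP
Event 2 (EXEC): [MAIN] PC=1: INC 2 -> ACC=2
Event 3 (INT 0): INT 0 arrives: push (MAIN, PC=2), enter IRQ0 at PC=0 (depth now 1)
Event 4 (EXEC): [IRQ0] PC=0: DEC 1 -> ACC=1
Event 5 (EXEC): [IRQ0] PC=1: INC 2 -> ACC=3
Event 6 (EXEC): [IRQ0] PC=2: IRET -> resume MAIN at PC=2 (depth now 0)
Event 7 (INT 1): INT 1 arrives: push (MAIN, PC=2), enter IRQ1 at PC=0 (depth now 1)
Event 8 (EXEC): [IRQ1] PC=0: INC 2 -> ACC=5
Event 9 (INT 1): INT 1 arrives: push (IRQ1, PC=1), enter IRQ1 at PC=0 (depth now 2)
Event 10 (EXEC): [IRQ1] PC=0: INC 2 -> ACC=7
Event 11 (EXEC): [IRQ1] PC=1: INC 4 -> ACC=11
Event 12 (EXEC): [IRQ1] PC=2: IRET -> resume IRQ1 at PC=1 (depth now 1)
Event 13 (EXEC): [IRQ1] PC=1: INC 4 -> ACC=15
Event 14 (EXEC): [IRQ1] PC=2: IRET -> resume MAIN at PC=2 (depth now 0)
Event 15 (EXEC): [MAIN] PC=2: INC 5 -> ACC=20
Event 16 (EXEC): [MAIN] PC=3: INC 1 -> ACC=21
Event 17 (EXEC): [MAIN] PC=4: NOP
Event 18 (EXEC): [MAIN] PC=5: HALT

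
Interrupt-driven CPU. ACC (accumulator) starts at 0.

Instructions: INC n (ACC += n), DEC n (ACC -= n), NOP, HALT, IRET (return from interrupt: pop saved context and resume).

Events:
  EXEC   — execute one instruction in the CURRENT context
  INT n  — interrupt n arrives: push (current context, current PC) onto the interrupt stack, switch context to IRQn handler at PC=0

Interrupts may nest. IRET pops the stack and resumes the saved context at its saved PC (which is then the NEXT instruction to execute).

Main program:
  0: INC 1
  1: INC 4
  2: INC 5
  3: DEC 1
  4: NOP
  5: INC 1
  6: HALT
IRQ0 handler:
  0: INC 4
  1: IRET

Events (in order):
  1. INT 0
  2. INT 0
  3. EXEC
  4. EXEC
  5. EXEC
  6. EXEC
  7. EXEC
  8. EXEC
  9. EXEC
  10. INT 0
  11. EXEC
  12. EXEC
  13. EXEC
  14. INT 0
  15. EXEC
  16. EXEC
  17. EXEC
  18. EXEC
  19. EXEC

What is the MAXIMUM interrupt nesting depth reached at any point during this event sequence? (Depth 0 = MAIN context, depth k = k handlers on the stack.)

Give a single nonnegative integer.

Answer: 2

Derivation:
Event 1 (INT 0): INT 0 arrives: push (MAIN, PC=0), enter IRQ0 at PC=0 (depth now 1) [depth=1]
Event 2 (INT 0): INT 0 arrives: push (IRQ0, PC=0), enter IRQ0 at PC=0 (depth now 2) [depth=2]
Event 3 (EXEC): [IRQ0] PC=0: INC 4 -> ACC=4 [depth=2]
Event 4 (EXEC): [IRQ0] PC=1: IRET -> resume IRQ0 at PC=0 (depth now 1) [depth=1]
Event 5 (EXEC): [IRQ0] PC=0: INC 4 -> ACC=8 [depth=1]
Event 6 (EXEC): [IRQ0] PC=1: IRET -> resume MAIN at PC=0 (depth now 0) [depth=0]
Event 7 (EXEC): [MAIN] PC=0: INC 1 -> ACC=9 [depth=0]
Event 8 (EXEC): [MAIN] PC=1: INC 4 -> ACC=13 [depth=0]
Event 9 (EXEC): [MAIN] PC=2: INC 5 -> ACC=18 [depth=0]
Event 10 (INT 0): INT 0 arrives: push (MAIN, PC=3), enter IRQ0 at PC=0 (depth now 1) [depth=1]
Event 11 (EXEC): [IRQ0] PC=0: INC 4 -> ACC=22 [depth=1]
Event 12 (EXEC): [IRQ0] PC=1: IRET -> resume MAIN at PC=3 (depth now 0) [depth=0]
Event 13 (EXEC): [MAIN] PC=3: DEC 1 -> ACC=21 [depth=0]
Event 14 (INT 0): INT 0 arrives: push (MAIN, PC=4), enter IRQ0 at PC=0 (depth now 1) [depth=1]
Event 15 (EXEC): [IRQ0] PC=0: INC 4 -> ACC=25 [depth=1]
Event 16 (EXEC): [IRQ0] PC=1: IRET -> resume MAIN at PC=4 (depth now 0) [depth=0]
Event 17 (EXEC): [MAIN] PC=4: NOP [depth=0]
Event 18 (EXEC): [MAIN] PC=5: INC 1 -> ACC=26 [depth=0]
Event 19 (EXEC): [MAIN] PC=6: HALT [depth=0]
Max depth observed: 2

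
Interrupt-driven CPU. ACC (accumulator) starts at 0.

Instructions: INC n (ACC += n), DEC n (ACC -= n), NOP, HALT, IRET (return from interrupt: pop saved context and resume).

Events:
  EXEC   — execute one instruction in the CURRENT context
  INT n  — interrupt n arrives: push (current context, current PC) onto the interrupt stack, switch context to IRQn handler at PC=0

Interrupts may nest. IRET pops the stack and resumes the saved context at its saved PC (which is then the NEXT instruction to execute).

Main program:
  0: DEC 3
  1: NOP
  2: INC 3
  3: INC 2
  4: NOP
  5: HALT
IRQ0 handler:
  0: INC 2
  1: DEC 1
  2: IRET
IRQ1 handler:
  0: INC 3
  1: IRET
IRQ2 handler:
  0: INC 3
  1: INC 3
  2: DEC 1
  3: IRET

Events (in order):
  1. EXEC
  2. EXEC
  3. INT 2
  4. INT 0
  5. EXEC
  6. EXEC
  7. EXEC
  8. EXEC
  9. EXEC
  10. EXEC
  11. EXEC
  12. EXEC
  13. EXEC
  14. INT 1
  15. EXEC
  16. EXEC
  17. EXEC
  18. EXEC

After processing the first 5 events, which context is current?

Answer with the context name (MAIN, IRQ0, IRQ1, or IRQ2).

Answer: IRQ0

Derivation:
Event 1 (EXEC): [MAIN] PC=0: DEC 3 -> ACC=-3
Event 2 (EXEC): [MAIN] PC=1: NOP
Event 3 (INT 2): INT 2 arrives: push (MAIN, PC=2), enter IRQ2 at PC=0 (depth now 1)
Event 4 (INT 0): INT 0 arrives: push (IRQ2, PC=0), enter IRQ0 at PC=0 (depth now 2)
Event 5 (EXEC): [IRQ0] PC=0: INC 2 -> ACC=-1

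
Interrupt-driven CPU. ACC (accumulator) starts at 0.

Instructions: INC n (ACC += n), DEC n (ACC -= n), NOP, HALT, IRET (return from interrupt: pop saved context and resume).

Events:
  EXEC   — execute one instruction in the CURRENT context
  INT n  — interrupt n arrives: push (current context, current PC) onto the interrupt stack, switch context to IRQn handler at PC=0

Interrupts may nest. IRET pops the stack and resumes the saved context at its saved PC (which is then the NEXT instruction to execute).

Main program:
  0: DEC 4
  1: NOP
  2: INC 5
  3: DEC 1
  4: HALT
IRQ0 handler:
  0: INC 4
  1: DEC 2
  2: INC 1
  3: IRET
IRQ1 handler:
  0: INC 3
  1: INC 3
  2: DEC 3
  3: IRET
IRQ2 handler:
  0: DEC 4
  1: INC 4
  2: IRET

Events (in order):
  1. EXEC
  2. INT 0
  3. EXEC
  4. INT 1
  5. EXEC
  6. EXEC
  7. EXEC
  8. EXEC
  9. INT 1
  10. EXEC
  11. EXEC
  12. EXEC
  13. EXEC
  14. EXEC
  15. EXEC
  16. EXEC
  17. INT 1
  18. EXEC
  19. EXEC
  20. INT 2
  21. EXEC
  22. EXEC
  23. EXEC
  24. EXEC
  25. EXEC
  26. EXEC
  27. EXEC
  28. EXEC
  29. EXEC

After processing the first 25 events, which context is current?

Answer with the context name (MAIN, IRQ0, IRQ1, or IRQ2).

Event 1 (EXEC): [MAIN] PC=0: DEC 4 -> ACC=-4
Event 2 (INT 0): INT 0 arrives: push (MAIN, PC=1), enter IRQ0 at PC=0 (depth now 1)
Event 3 (EXEC): [IRQ0] PC=0: INC 4 -> ACC=0
Event 4 (INT 1): INT 1 arrives: push (IRQ0, PC=1), enter IRQ1 at PC=0 (depth now 2)
Event 5 (EXEC): [IRQ1] PC=0: INC 3 -> ACC=3
Event 6 (EXEC): [IRQ1] PC=1: INC 3 -> ACC=6
Event 7 (EXEC): [IRQ1] PC=2: DEC 3 -> ACC=3
Event 8 (EXEC): [IRQ1] PC=3: IRET -> resume IRQ0 at PC=1 (depth now 1)
Event 9 (INT 1): INT 1 arrives: push (IRQ0, PC=1), enter IRQ1 at PC=0 (depth now 2)
Event 10 (EXEC): [IRQ1] PC=0: INC 3 -> ACC=6
Event 11 (EXEC): [IRQ1] PC=1: INC 3 -> ACC=9
Event 12 (EXEC): [IRQ1] PC=2: DEC 3 -> ACC=6
Event 13 (EXEC): [IRQ1] PC=3: IRET -> resume IRQ0 at PC=1 (depth now 1)
Event 14 (EXEC): [IRQ0] PC=1: DEC 2 -> ACC=4
Event 15 (EXEC): [IRQ0] PC=2: INC 1 -> ACC=5
Event 16 (EXEC): [IRQ0] PC=3: IRET -> resume MAIN at PC=1 (depth now 0)
Event 17 (INT 1): INT 1 arrives: push (MAIN, PC=1), enter IRQ1 at PC=0 (depth now 1)
Event 18 (EXEC): [IRQ1] PC=0: INC 3 -> ACC=8
Event 19 (EXEC): [IRQ1] PC=1: INC 3 -> ACC=11
Event 20 (INT 2): INT 2 arrives: push (IRQ1, PC=2), enter IRQ2 at PC=0 (depth now 2)
Event 21 (EXEC): [IRQ2] PC=0: DEC 4 -> ACC=7
Event 22 (EXEC): [IRQ2] PC=1: INC 4 -> ACC=11
Event 23 (EXEC): [IRQ2] PC=2: IRET -> resume IRQ1 at PC=2 (depth now 1)
Event 24 (EXEC): [IRQ1] PC=2: DEC 3 -> ACC=8
Event 25 (EXEC): [IRQ1] PC=3: IRET -> resume MAIN at PC=1 (depth now 0)

Answer: MAIN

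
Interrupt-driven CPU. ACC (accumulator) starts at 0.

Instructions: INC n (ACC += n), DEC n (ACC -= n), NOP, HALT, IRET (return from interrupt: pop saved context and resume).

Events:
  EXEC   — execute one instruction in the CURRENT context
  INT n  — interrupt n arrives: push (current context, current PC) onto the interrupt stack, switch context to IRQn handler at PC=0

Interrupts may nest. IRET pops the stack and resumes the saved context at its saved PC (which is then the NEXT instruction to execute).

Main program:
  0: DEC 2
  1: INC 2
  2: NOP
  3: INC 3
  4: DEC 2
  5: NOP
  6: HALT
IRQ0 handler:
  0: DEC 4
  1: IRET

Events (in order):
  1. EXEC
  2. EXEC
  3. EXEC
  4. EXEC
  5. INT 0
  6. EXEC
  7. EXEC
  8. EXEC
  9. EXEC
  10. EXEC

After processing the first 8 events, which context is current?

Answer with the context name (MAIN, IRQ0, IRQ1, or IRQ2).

Answer: MAIN

Derivation:
Event 1 (EXEC): [MAIN] PC=0: DEC 2 -> ACC=-2
Event 2 (EXEC): [MAIN] PC=1: INC 2 -> ACC=0
Event 3 (EXEC): [MAIN] PC=2: NOP
Event 4 (EXEC): [MAIN] PC=3: INC 3 -> ACC=3
Event 5 (INT 0): INT 0 arrives: push (MAIN, PC=4), enter IRQ0 at PC=0 (depth now 1)
Event 6 (EXEC): [IRQ0] PC=0: DEC 4 -> ACC=-1
Event 7 (EXEC): [IRQ0] PC=1: IRET -> resume MAIN at PC=4 (depth now 0)
Event 8 (EXEC): [MAIN] PC=4: DEC 2 -> ACC=-3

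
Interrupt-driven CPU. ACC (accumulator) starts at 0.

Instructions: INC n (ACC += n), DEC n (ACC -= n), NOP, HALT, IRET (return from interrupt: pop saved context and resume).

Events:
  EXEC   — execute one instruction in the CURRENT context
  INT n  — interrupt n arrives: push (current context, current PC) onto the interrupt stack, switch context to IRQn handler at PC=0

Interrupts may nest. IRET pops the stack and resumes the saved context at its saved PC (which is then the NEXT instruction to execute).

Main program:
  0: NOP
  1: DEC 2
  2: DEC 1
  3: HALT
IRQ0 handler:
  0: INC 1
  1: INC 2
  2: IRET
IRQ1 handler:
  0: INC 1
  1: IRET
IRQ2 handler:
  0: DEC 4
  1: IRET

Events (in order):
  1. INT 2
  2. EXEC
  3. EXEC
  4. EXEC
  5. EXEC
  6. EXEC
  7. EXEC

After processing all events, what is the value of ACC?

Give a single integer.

Answer: -7

Derivation:
Event 1 (INT 2): INT 2 arrives: push (MAIN, PC=0), enter IRQ2 at PC=0 (depth now 1)
Event 2 (EXEC): [IRQ2] PC=0: DEC 4 -> ACC=-4
Event 3 (EXEC): [IRQ2] PC=1: IRET -> resume MAIN at PC=0 (depth now 0)
Event 4 (EXEC): [MAIN] PC=0: NOP
Event 5 (EXEC): [MAIN] PC=1: DEC 2 -> ACC=-6
Event 6 (EXEC): [MAIN] PC=2: DEC 1 -> ACC=-7
Event 7 (EXEC): [MAIN] PC=3: HALT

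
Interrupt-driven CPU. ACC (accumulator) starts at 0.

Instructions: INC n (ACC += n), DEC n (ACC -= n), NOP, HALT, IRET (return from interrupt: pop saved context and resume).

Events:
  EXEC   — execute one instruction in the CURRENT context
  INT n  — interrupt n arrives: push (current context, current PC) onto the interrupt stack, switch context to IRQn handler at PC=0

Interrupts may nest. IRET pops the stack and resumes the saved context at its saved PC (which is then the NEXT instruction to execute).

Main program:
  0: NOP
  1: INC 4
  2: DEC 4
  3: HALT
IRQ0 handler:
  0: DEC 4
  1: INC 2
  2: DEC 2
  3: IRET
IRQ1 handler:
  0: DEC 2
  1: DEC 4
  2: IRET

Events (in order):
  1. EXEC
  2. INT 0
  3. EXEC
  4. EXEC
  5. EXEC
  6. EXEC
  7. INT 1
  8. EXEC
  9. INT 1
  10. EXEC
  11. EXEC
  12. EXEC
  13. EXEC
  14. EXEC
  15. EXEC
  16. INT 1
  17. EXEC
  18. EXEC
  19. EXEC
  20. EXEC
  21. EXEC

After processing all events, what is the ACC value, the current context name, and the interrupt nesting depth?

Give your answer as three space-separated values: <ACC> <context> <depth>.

Event 1 (EXEC): [MAIN] PC=0: NOP
Event 2 (INT 0): INT 0 arrives: push (MAIN, PC=1), enter IRQ0 at PC=0 (depth now 1)
Event 3 (EXEC): [IRQ0] PC=0: DEC 4 -> ACC=-4
Event 4 (EXEC): [IRQ0] PC=1: INC 2 -> ACC=-2
Event 5 (EXEC): [IRQ0] PC=2: DEC 2 -> ACC=-4
Event 6 (EXEC): [IRQ0] PC=3: IRET -> resume MAIN at PC=1 (depth now 0)
Event 7 (INT 1): INT 1 arrives: push (MAIN, PC=1), enter IRQ1 at PC=0 (depth now 1)
Event 8 (EXEC): [IRQ1] PC=0: DEC 2 -> ACC=-6
Event 9 (INT 1): INT 1 arrives: push (IRQ1, PC=1), enter IRQ1 at PC=0 (depth now 2)
Event 10 (EXEC): [IRQ1] PC=0: DEC 2 -> ACC=-8
Event 11 (EXEC): [IRQ1] PC=1: DEC 4 -> ACC=-12
Event 12 (EXEC): [IRQ1] PC=2: IRET -> resume IRQ1 at PC=1 (depth now 1)
Event 13 (EXEC): [IRQ1] PC=1: DEC 4 -> ACC=-16
Event 14 (EXEC): [IRQ1] PC=2: IRET -> resume MAIN at PC=1 (depth now 0)
Event 15 (EXEC): [MAIN] PC=1: INC 4 -> ACC=-12
Event 16 (INT 1): INT 1 arrives: push (MAIN, PC=2), enter IRQ1 at PC=0 (depth now 1)
Event 17 (EXEC): [IRQ1] PC=0: DEC 2 -> ACC=-14
Event 18 (EXEC): [IRQ1] PC=1: DEC 4 -> ACC=-18
Event 19 (EXEC): [IRQ1] PC=2: IRET -> resume MAIN at PC=2 (depth now 0)
Event 20 (EXEC): [MAIN] PC=2: DEC 4 -> ACC=-22
Event 21 (EXEC): [MAIN] PC=3: HALT

Answer: -22 MAIN 0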